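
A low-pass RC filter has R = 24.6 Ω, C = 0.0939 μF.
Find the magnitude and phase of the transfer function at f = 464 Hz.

Step 1 — Angular frequency: ω = 2π·464 = 2915 rad/s.
Step 2 — Transfer function: H(jω) = 1/(1 + jωRC).
Step 3 — Denominator: 1 + jωRC = 1 + j·2915·24.6·9.39e-08 = 1 + j0.006734.
Step 4 — H = 1 - j0.006734.
Step 5 — Magnitude: |H| = 1 (-0.0 dB); phase: φ = -0.4°.

|H| = 1 (-0.0 dB), φ = -0.4°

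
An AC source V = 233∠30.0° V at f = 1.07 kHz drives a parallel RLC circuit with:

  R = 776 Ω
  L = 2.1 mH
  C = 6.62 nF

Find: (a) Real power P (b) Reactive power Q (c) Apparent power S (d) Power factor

Step 1 — Angular frequency: ω = 2π·f = 2π·1070 = 6723 rad/s.
Step 2 — Component impedances:
  R: Z = R = 776 Ω
  L: Z = jωL = j·6723·0.0021 = 0 + j14.12 Ω
  C: Z = 1/(jωC) = -j/(ω·C) = 0 - j2.247e+04 Ω
Step 3 — Parallel combination: 1/Z_total = 1/R + 1/L + 1/C; Z_total = 0.2571 + j14.12 Ω = 14.12∠89.0° Ω.
Step 4 — Source phasor: V = 233∠30.0° V = 201.8 + j116.5 V.
Step 5 — Current: I = V / Z = 8.507 - j14.13 A = 16.5∠-59.0° A.
Step 6 — Complex power: S = V·I* = 69.96 + j3843 VA.
Step 7 — Real power: P = Re(S) = 69.96 W.
Step 8 — Reactive power: Q = Im(S) = 3843 VAR.
Step 9 — Apparent power: |S| = 3844 VA.
Step 10 — Power factor: PF = P/|S| = 0.0182 (lagging).

(a) P = 69.96 W  (b) Q = 3843 VAR  (c) S = 3844 VA  (d) PF = 0.0182 (lagging)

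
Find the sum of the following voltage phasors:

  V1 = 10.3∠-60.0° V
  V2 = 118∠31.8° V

Step 1 — Convert each phasor to rectangular form:
  V1 = 10.3·(cos(-60.0°) + j·sin(-60.0°)) = 5.15 - j8.92 V
  V2 = 118·(cos(31.8°) + j·sin(31.8°)) = 100.3 + j62.18 V
Step 2 — Sum components: V_total = 105.4 + j53.26 V.
Step 3 — Convert to polar: |V_total| = 118.1 V, ∠V_total = 26.8°.

V_total = 118.1∠26.8° V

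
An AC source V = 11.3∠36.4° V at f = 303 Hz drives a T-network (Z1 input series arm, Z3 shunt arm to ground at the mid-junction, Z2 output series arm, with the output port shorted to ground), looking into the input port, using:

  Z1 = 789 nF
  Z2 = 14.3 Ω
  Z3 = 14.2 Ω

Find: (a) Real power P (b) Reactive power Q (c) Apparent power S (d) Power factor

Step 1 — Angular frequency: ω = 2π·f = 2π·303 = 1904 rad/s.
Step 2 — Component impedances:
  Z1: Z = 1/(jωC) = -j/(ω·C) = 0 - j665.7 Ω
  Z2: Z = R = 14.3 Ω
  Z3: Z = R = 14.2 Ω
Step 3 — With the output port shorted to ground, the output series arm Z2 runs from the junction to ground; the shunt arm Z3 also runs from the junction to ground. They appear in parallel: Z3 || Z2 = 7.125 Ω.
Step 4 — Series with input arm Z1: Z_in = Z1 + (Z3 || Z2) = 7.125 - j665.7 Ω = 665.8∠-89.4° Ω.
Step 5 — Source phasor: V = 11.3∠36.4° V = 9.095 + j6.706 V.
Step 6 — Current: I = V / Z = -0.009925 + j0.01377 A = 0.01697∠125.8° A.
Step 7 — Complex power: S = V·I* = 0.002053 - j0.1918 VA.
Step 8 — Real power: P = Re(S) = 0.002053 W.
Step 9 — Reactive power: Q = Im(S) = -0.1918 VAR.
Step 10 — Apparent power: |S| = 0.1918 VA.
Step 11 — Power factor: PF = P/|S| = 0.0107 (leading).

(a) P = 0.002053 W  (b) Q = -0.1918 VAR  (c) S = 0.1918 VA  (d) PF = 0.0107 (leading)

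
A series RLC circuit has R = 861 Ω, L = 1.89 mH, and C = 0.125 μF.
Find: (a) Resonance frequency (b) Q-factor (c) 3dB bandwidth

Step 1 — Resonance: ω₀ = 1/√(LC) = 1/√(0.00189·1.25e-07) = 6.506e+04 rad/s.
Step 2 — f₀ = ω₀/(2π) = 1.035e+04 Hz.
Step 3 — Series Q: Q = ω₀L/R = 6.506e+04·0.00189/861 = 0.1428.
Step 4 — Bandwidth: Δω = ω₀/Q = 4.556e+05 rad/s; BW = Δω/(2π) = 7.25e+04 Hz.

(a) f₀ = 1.035e+04 Hz  (b) Q = 0.1428  (c) BW = 7.25e+04 Hz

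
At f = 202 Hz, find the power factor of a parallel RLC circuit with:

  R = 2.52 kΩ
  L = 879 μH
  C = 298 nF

Step 1 — Angular frequency: ω = 2π·f = 2π·202 = 1269 rad/s.
Step 2 — Component impedances:
  R: Z = R = 2520 Ω
  L: Z = jωL = j·1269·0.000879 = 0 + j1.116 Ω
  C: Z = 1/(jωC) = -j/(ω·C) = 0 - j2644 Ω
Step 3 — Parallel combination: 1/Z_total = 1/R + 1/L + 1/C; Z_total = 0.0004943 + j1.116 Ω = 1.116∠90.0° Ω.
Step 4 — Power factor: PF = cos(φ) = Re(Z)/|Z| = 0.0004943/1.116 = 0.0004429.
Step 5 — Type: Im(Z) = 1.116 ⇒ lagging (phase φ = 90.0°).

PF = 0.0004429 (lagging, φ = 90.0°)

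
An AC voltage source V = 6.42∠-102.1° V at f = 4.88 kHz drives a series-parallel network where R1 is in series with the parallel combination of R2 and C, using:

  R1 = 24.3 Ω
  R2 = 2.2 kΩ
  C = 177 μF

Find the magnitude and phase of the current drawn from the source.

Step 1 — Angular frequency: ω = 2π·f = 2π·4880 = 3.066e+04 rad/s.
Step 2 — Component impedances:
  R1: Z = R = 24.3 Ω
  R2: Z = R = 2200 Ω
  C: Z = 1/(jωC) = -j/(ω·C) = 0 - j0.1843 Ω
Step 3 — Parallel branch: R2 || C = 1/(1/R2 + 1/C) = 1.543e-05 - j0.1843 Ω.
Step 4 — Series with R1: Z_total = R1 + (R2 || C) = 24.3 - j0.1843 Ω = 24.3∠-0.4° Ω.
Step 5 — Source phasor: V = 6.42∠-102.1° V = -1.346 - j6.277 V.
Step 6 — Ohm's law: I = V / Z_total = (-1.346 - j6.277) / (24.3 - j0.1843) = -0.05342 - j0.2587 A.
Step 7 — Convert to polar: |I| = 0.2642 A, ∠I = -101.7°.

I = 0.2642∠-101.7° A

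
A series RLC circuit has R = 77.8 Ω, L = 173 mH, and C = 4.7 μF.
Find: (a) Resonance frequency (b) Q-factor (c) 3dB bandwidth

Step 1 — Resonance condition Im(Z)=0 gives ω₀ = 1/√(LC).
Step 2 — ω₀ = 1/√(0.173·4.7e-06) = 1109 rad/s.
Step 3 — f₀ = ω₀/(2π) = 176.5 Hz.
Step 4 — Series Q: Q = ω₀L/R = 1109·0.173/77.8 = 2.466.
Step 5 — 3dB bandwidth: Δω = ω₀/Q = 449.7 rad/s; BW = Δω/(2π) = 71.57 Hz.

(a) f₀ = 176.5 Hz  (b) Q = 2.466  (c) BW = 71.57 Hz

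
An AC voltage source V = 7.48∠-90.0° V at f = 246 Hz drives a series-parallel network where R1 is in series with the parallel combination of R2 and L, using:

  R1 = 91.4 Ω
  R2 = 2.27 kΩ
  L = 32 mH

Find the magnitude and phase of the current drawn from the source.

Step 1 — Angular frequency: ω = 2π·f = 2π·246 = 1546 rad/s.
Step 2 — Component impedances:
  R1: Z = R = 91.4 Ω
  R2: Z = R = 2270 Ω
  L: Z = jωL = j·1546·0.032 = 0 + j49.46 Ω
Step 3 — Parallel branch: R2 || L = 1/(1/R2 + 1/L) = 1.077 + j49.44 Ω.
Step 4 — Series with R1: Z_total = R1 + (R2 || L) = 92.48 + j49.44 Ω = 104.9∠28.1° Ω.
Step 5 — Source phasor: V = 7.48∠-90.0° V = 0 - j7.48 V.
Step 6 — Ohm's law: I = V / Z_total = (0 - j7.48) / (92.48 + j49.44) = -0.03363 - j0.06291 A.
Step 7 — Convert to polar: |I| = 0.07133 A, ∠I = -118.1°.

I = 0.07133∠-118.1° A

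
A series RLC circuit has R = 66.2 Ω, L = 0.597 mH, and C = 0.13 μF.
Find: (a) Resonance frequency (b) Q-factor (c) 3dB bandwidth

Step 1 — Resonance condition Im(Z)=0 gives ω₀ = 1/√(LC).
Step 2 — ω₀ = 1/√(0.000597·1.3e-07) = 1.135e+05 rad/s.
Step 3 — f₀ = ω₀/(2π) = 1.807e+04 Hz.
Step 4 — Series Q: Q = ω₀L/R = 1.135e+05·0.000597/66.2 = 1.024.
Step 5 — 3dB bandwidth: Δω = ω₀/Q = 1.109e+05 rad/s; BW = Δω/(2π) = 1.765e+04 Hz.

(a) f₀ = 1.807e+04 Hz  (b) Q = 1.024  (c) BW = 1.765e+04 Hz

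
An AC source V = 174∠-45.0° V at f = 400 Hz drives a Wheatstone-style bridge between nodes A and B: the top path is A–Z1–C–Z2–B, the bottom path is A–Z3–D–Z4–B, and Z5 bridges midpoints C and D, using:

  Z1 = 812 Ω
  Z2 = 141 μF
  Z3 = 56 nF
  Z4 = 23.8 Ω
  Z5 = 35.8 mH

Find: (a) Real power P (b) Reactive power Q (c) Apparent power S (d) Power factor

Step 1 — Angular frequency: ω = 2π·f = 2π·400 = 2513 rad/s.
Step 2 — Component impedances:
  Z1: Z = R = 812 Ω
  Z2: Z = 1/(jωC) = -j/(ω·C) = 0 - j2.822 Ω
  Z3: Z = 1/(jωC) = -j/(ω·C) = 0 - j7105 Ω
  Z4: Z = R = 23.8 Ω
  Z5: Z = jωL = j·2513·0.0358 = 0 + j89.98 Ω
Step 3 — Bridge requires nodal analysis (the Z5 bridge couples midpoints C and D, so the two paths cannot be reduced to a simple series/parallel combination). Setting node B to ground and injecting 1 A at node A, the 3-node admittance system at A, C, D solves to V_A = Z_AB = 800.6 - j94.58 Ω = 806.2∠-6.7° Ω.
Step 4 — Source phasor: V = 174∠-45.0° V = 123 - j123 V.
Step 5 — Current: I = V / Z = 0.1695 - j0.1337 A = 0.2158∠-38.3° A.
Step 6 — Complex power: S = V·I* = 37.3 - j4.406 VA.
Step 7 — Real power: P = Re(S) = 37.3 W.
Step 8 — Reactive power: Q = Im(S) = -4.406 VAR.
Step 9 — Apparent power: |S| = 37.55 VA.
Step 10 — Power factor: PF = P/|S| = 0.9931 (leading).

(a) P = 37.3 W  (b) Q = -4.406 VAR  (c) S = 37.55 VA  (d) PF = 0.9931 (leading)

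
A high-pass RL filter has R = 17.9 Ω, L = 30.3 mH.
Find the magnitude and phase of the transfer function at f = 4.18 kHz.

Step 1 — Angular frequency: ω = 2π·4180 = 2.626e+04 rad/s.
Step 2 — Transfer function: H(jω) = jωL/(R + jωL).
Step 3 — Numerator jωL = j·795.8; denominator R + jωL = 17.9 + j795.8.
Step 4 — H = 0.9995 + j0.02248.
Step 5 — Magnitude: |H| = 0.9997 (-0.0 dB); phase: φ = 1.3°.

|H| = 0.9997 (-0.0 dB), φ = 1.3°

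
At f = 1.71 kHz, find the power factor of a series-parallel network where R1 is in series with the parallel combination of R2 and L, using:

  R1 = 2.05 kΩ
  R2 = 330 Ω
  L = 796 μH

Step 1 — Angular frequency: ω = 2π·f = 2π·1710 = 1.074e+04 rad/s.
Step 2 — Component impedances:
  R1: Z = R = 2050 Ω
  R2: Z = R = 330 Ω
  L: Z = jωL = j·1.074e+04·0.000796 = 0 + j8.552 Ω
Step 3 — Parallel branch: R2 || L = 1/(1/R2 + 1/L) = 0.2215 + j8.547 Ω.
Step 4 — Series with R1: Z_total = R1 + (R2 || L) = 2050 + j8.547 Ω = 2050∠0.2° Ω.
Step 5 — Power factor: PF = cos(φ) = Re(Z)/|Z| = 2050/2050 = 1.
Step 6 — Type: Im(Z) = 8.547 ⇒ lagging (phase φ = 0.2°).

PF = 1 (lagging, φ = 0.2°)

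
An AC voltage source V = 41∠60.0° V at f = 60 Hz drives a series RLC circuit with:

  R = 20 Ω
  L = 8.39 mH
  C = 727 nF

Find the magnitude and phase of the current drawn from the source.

Step 1 — Angular frequency: ω = 2π·f = 2π·60 = 377 rad/s.
Step 2 — Component impedances:
  R: Z = R = 20 Ω
  L: Z = jωL = j·377·0.00839 = 0 + j3.163 Ω
  C: Z = 1/(jωC) = -j/(ω·C) = 0 - j3649 Ω
Step 3 — Series combination: Z_total = R + L + C = 20 - j3646 Ω = 3646∠-89.7° Ω.
Step 4 — Source phasor: V = 41∠60.0° V = 20.5 + j35.51 V.
Step 5 — Ohm's law: I = V / Z_total = (20.5 + j35.51) / (20 - j3646) = -0.009709 + j0.005677 A.
Step 6 — Convert to polar: |I| = 0.01125 A, ∠I = 149.7°.

I = 0.01125∠149.7° A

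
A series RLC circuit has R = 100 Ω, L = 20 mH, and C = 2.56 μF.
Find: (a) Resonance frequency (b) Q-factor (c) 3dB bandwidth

Step 1 — Resonance: ω₀ = 1/√(LC) = 1/√(0.02·2.56e-06) = 4419 rad/s.
Step 2 — f₀ = ω₀/(2π) = 703.4 Hz.
Step 3 — Series Q: Q = ω₀L/R = 4419·0.02/100 = 0.8839.
Step 4 — Bandwidth: Δω = ω₀/Q = 5000 rad/s; BW = Δω/(2π) = 795.8 Hz.

(a) f₀ = 703.4 Hz  (b) Q = 0.8839  (c) BW = 795.8 Hz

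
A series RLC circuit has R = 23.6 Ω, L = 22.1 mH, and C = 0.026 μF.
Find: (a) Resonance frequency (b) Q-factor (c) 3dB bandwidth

Step 1 — Resonance: ω₀ = 1/√(LC) = 1/√(0.0221·2.6e-08) = 4.172e+04 rad/s.
Step 2 — f₀ = ω₀/(2π) = 6640 Hz.
Step 3 — Series Q: Q = ω₀L/R = 4.172e+04·0.0221/23.6 = 39.07.
Step 4 — Bandwidth: Δω = ω₀/Q = 1068 rad/s; BW = Δω/(2π) = 170 Hz.

(a) f₀ = 6640 Hz  (b) Q = 39.07  (c) BW = 170 Hz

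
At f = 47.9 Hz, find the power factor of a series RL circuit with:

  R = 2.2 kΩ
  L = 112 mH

Step 1 — Angular frequency: ω = 2π·f = 2π·47.9 = 301 rad/s.
Step 2 — Component impedances:
  R: Z = R = 2200 Ω
  L: Z = jωL = j·301·0.112 = 0 + j33.71 Ω
Step 3 — Series combination: Z_total = R + L = 2200 + j33.71 Ω = 2200∠0.9° Ω.
Step 4 — Power factor: PF = cos(φ) = Re(Z)/|Z| = 2200/2200.3 = 0.9999.
Step 5 — Type: Im(Z) = 33.71 ⇒ lagging (phase φ = 0.9°).

PF = 0.9999 (lagging, φ = 0.9°)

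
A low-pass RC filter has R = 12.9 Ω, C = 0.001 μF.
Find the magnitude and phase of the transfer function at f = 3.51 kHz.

Step 1 — Angular frequency: ω = 2π·3510 = 2.205e+04 rad/s.
Step 2 — Transfer function: H(jω) = 1/(1 + jωRC).
Step 3 — Denominator: 1 + jωRC = 1 + j·2.205e+04·12.9·1e-09 = 1 + j0.0002845.
Step 4 — H = 1 - j0.0002845.
Step 5 — Magnitude: |H| = 1 (-0.0 dB); phase: φ = -0.0°.

|H| = 1 (-0.0 dB), φ = -0.0°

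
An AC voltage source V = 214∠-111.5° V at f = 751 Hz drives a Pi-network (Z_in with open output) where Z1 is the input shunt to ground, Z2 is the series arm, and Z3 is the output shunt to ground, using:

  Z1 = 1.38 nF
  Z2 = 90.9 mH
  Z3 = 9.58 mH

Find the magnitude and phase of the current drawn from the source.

Step 1 — Angular frequency: ω = 2π·f = 2π·751 = 4719 rad/s.
Step 2 — Component impedances:
  Z1: Z = 1/(jωC) = -j/(ω·C) = 0 - j1.536e+05 Ω
  Z2: Z = jωL = j·4719·0.0909 = 0 + j428.9 Ω
  Z3: Z = jωL = j·4719·0.00958 = 0 + j45.2 Ω
Step 3 — With open output, the series arm Z2 and the output shunt Z3 appear in series to ground: Z2 + Z3 = 0 + j474.1 Ω.
Step 4 — Parallel with input shunt Z1: Z_in = Z1 || (Z2 + Z3) = 0 + j475.6 Ω = 475.6∠90.0° Ω.
Step 5 — Source phasor: V = 214∠-111.5° V = -78.43 - j199.1 V.
Step 6 — Ohm's law: I = V / Z_total = (-78.43 - j199.1) / (0 + j475.6) = -0.4186 + j0.1649 A.
Step 7 — Convert to polar: |I| = 0.45 A, ∠I = 158.5°.

I = 0.45∠158.5° A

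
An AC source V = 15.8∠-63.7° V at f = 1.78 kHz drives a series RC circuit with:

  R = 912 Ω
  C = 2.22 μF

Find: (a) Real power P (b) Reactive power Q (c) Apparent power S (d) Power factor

Step 1 — Angular frequency: ω = 2π·f = 2π·1780 = 1.118e+04 rad/s.
Step 2 — Component impedances:
  R: Z = R = 912 Ω
  C: Z = 1/(jωC) = -j/(ω·C) = 0 - j40.28 Ω
Step 3 — Series combination: Z_total = R + C = 912 - j40.28 Ω = 912.9∠-2.5° Ω.
Step 4 — Source phasor: V = 15.8∠-63.7° V = 7.001 - j14.16 V.
Step 5 — Current: I = V / Z = 0.008346 - j0.01516 A = 0.01731∠-61.2° A.
Step 6 — Complex power: S = V·I* = 0.2732 - j0.01206 VA.
Step 7 — Real power: P = Re(S) = 0.2732 W.
Step 8 — Reactive power: Q = Im(S) = -0.01206 VAR.
Step 9 — Apparent power: |S| = 0.2735 VA.
Step 10 — Power factor: PF = P/|S| = 0.999 (leading).

(a) P = 0.2732 W  (b) Q = -0.01206 VAR  (c) S = 0.2735 VA  (d) PF = 0.999 (leading)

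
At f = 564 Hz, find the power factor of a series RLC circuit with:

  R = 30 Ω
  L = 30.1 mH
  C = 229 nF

Step 1 — Angular frequency: ω = 2π·f = 2π·564 = 3544 rad/s.
Step 2 — Component impedances:
  R: Z = R = 30 Ω
  L: Z = jωL = j·3544·0.0301 = 0 + j106.7 Ω
  C: Z = 1/(jωC) = -j/(ω·C) = 0 - j1232 Ω
Step 3 — Series combination: Z_total = R + L + C = 30 - j1126 Ω = 1126∠-88.5° Ω.
Step 4 — Power factor: PF = cos(φ) = Re(Z)/|Z| = 30/1126 = 0.02664.
Step 5 — Type: Im(Z) = -1126 ⇒ leading (phase φ = -88.5°).

PF = 0.02664 (leading, φ = -88.5°)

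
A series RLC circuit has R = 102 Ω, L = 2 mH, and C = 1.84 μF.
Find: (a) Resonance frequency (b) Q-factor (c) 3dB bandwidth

Step 1 — Resonance condition Im(Z)=0 gives ω₀ = 1/√(LC).
Step 2 — ω₀ = 1/√(0.002·1.84e-06) = 1.648e+04 rad/s.
Step 3 — f₀ = ω₀/(2π) = 2624 Hz.
Step 4 — Series Q: Q = ω₀L/R = 1.648e+04·0.002/102 = 0.3232.
Step 5 — 3dB bandwidth: Δω = ω₀/Q = 5.1e+04 rad/s; BW = Δω/(2π) = 8117 Hz.

(a) f₀ = 2624 Hz  (b) Q = 0.3232  (c) BW = 8117 Hz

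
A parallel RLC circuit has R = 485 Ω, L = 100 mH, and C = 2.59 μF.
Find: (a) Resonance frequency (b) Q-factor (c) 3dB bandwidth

Step 1 — Resonance: ω₀ = 1/√(LC) = 1/√(0.1·2.59e-06) = 1965 rad/s.
Step 2 — f₀ = ω₀/(2π) = 312.7 Hz.
Step 3 — Parallel Q: Q = R/(ω₀L) = 485/(1965·0.1) = 2.468.
Step 4 — Bandwidth: Δω = ω₀/Q = 796.1 rad/s; BW = Δω/(2π) = 126.7 Hz.

(a) f₀ = 312.7 Hz  (b) Q = 2.468  (c) BW = 126.7 Hz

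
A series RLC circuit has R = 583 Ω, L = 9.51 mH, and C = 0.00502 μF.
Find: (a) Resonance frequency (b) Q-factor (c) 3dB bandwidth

Step 1 — Resonance: ω₀ = 1/√(LC) = 1/√(0.00951·5.02e-09) = 1.447e+05 rad/s.
Step 2 — f₀ = ω₀/(2π) = 2.303e+04 Hz.
Step 3 — Series Q: Q = ω₀L/R = 1.447e+05·0.00951/583 = 2.361.
Step 4 — Bandwidth: Δω = ω₀/Q = 6.13e+04 rad/s; BW = Δω/(2π) = 9757 Hz.

(a) f₀ = 2.303e+04 Hz  (b) Q = 2.361  (c) BW = 9757 Hz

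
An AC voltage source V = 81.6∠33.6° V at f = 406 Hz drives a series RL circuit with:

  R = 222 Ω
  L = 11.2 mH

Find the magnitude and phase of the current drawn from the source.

Step 1 — Angular frequency: ω = 2π·f = 2π·406 = 2551 rad/s.
Step 2 — Component impedances:
  R: Z = R = 222 Ω
  L: Z = jωL = j·2551·0.0112 = 0 + j28.57 Ω
Step 3 — Series combination: Z_total = R + L = 222 + j28.57 Ω = 223.8∠7.3° Ω.
Step 4 — Source phasor: V = 81.6∠33.6° V = 67.97 + j45.16 V.
Step 5 — Ohm's law: I = V / Z_total = (67.97 + j45.16) / (222 + j28.57) = 0.3269 + j0.1613 A.
Step 6 — Convert to polar: |I| = 0.3646 A, ∠I = 26.3°.

I = 0.3646∠26.3° A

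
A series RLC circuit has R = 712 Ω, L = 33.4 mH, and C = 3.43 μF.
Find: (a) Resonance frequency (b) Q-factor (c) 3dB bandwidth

Step 1 — Resonance: ω₀ = 1/√(LC) = 1/√(0.0334·3.43e-06) = 2954 rad/s.
Step 2 — f₀ = ω₀/(2π) = 470.2 Hz.
Step 3 — Series Q: Q = ω₀L/R = 2954·0.0334/712 = 0.1386.
Step 4 — Bandwidth: Δω = ω₀/Q = 2.132e+04 rad/s; BW = Δω/(2π) = 3393 Hz.

(a) f₀ = 470.2 Hz  (b) Q = 0.1386  (c) BW = 3393 Hz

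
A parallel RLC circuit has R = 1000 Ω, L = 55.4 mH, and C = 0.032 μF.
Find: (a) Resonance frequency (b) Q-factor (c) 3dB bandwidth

Step 1 — Resonance: ω₀ = 1/√(LC) = 1/√(0.0554·3.2e-08) = 2.375e+04 rad/s.
Step 2 — f₀ = ω₀/(2π) = 3780 Hz.
Step 3 — Parallel Q: Q = R/(ω₀L) = 1000/(2.375e+04·0.0554) = 0.76.
Step 4 — Bandwidth: Δω = ω₀/Q = 3.125e+04 rad/s; BW = Δω/(2π) = 4974 Hz.

(a) f₀ = 3780 Hz  (b) Q = 0.76  (c) BW = 4974 Hz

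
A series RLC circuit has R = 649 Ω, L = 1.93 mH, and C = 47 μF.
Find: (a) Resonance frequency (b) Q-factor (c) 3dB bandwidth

Step 1 — Resonance condition Im(Z)=0 gives ω₀ = 1/√(LC).
Step 2 — ω₀ = 1/√(0.00193·4.7e-05) = 3320 rad/s.
Step 3 — f₀ = ω₀/(2π) = 528.4 Hz.
Step 4 — Series Q: Q = ω₀L/R = 3320·0.00193/649 = 0.009874.
Step 5 — 3dB bandwidth: Δω = ω₀/Q = 3.363e+05 rad/s; BW = Δω/(2π) = 5.352e+04 Hz.

(a) f₀ = 528.4 Hz  (b) Q = 0.009874  (c) BW = 5.352e+04 Hz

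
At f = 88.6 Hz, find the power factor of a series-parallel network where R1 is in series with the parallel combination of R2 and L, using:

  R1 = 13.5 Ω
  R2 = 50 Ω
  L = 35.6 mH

Step 1 — Angular frequency: ω = 2π·f = 2π·88.6 = 556.7 rad/s.
Step 2 — Component impedances:
  R1: Z = R = 13.5 Ω
  R2: Z = R = 50 Ω
  L: Z = jωL = j·556.7·0.0356 = 0 + j19.82 Ω
Step 3 — Parallel branch: R2 || L = 1/(1/R2 + 1/L) = 6.789 + j17.13 Ω.
Step 4 — Series with R1: Z_total = R1 + (R2 || L) = 20.29 + j17.13 Ω = 26.55∠40.2° Ω.
Step 5 — Power factor: PF = cos(φ) = Re(Z)/|Z| = 20.2887/26.5514 = 0.7641.
Step 6 — Type: Im(Z) = 17.13 ⇒ lagging (phase φ = 40.2°).

PF = 0.7641 (lagging, φ = 40.2°)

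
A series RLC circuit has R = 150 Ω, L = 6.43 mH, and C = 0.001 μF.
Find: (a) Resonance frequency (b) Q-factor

Step 1 — Resonance condition Im(Z)=0 gives ω₀ = 1/√(LC).
Step 2 — ω₀ = 1/√(0.00643·1e-09) = 3.944e+05 rad/s.
Step 3 — f₀ = ω₀/(2π) = 6.276e+04 Hz.
Step 4 — Series Q: Q = ω₀L/R = 3.944e+05·0.00643/150 = 16.9.

(a) f₀ = 6.276e+04 Hz  (b) Q = 16.9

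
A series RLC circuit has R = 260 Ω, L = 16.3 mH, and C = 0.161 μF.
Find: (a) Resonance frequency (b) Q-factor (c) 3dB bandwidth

Step 1 — Resonance: ω₀ = 1/√(LC) = 1/√(0.0163·1.61e-07) = 1.952e+04 rad/s.
Step 2 — f₀ = ω₀/(2π) = 3107 Hz.
Step 3 — Series Q: Q = ω₀L/R = 1.952e+04·0.0163/260 = 1.224.
Step 4 — Bandwidth: Δω = ω₀/Q = 1.595e+04 rad/s; BW = Δω/(2π) = 2539 Hz.

(a) f₀ = 3107 Hz  (b) Q = 1.224  (c) BW = 2539 Hz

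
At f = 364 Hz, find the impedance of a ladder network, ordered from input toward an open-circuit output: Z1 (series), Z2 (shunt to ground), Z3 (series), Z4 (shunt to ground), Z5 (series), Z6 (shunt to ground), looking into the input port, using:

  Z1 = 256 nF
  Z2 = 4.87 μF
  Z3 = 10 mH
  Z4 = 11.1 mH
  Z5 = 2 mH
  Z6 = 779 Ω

Step 1 — Angular frequency: ω = 2π·f = 2π·364 = 2287 rad/s.
Step 2 — Component impedances:
  Z1: Z = 1/(jωC) = -j/(ω·C) = 0 - j1708 Ω
  Z2: Z = 1/(jωC) = -j/(ω·C) = 0 - j89.78 Ω
  Z3: Z = jωL = j·2287·0.01 = 0 + j22.87 Ω
  Z4: Z = jωL = j·2287·0.0111 = 0 + j25.39 Ω
  Z5: Z = jωL = j·2287·0.002 = 0 + j4.574 Ω
  Z6: Z = R = 779 Ω
Step 3 — Ladder network (open output): work backward from the far end, alternating series and parallel combinations. Z_in = 3.854 - j1604 Ω = 1604∠-89.9° Ω.

Z = 3.854 - j1604 Ω = 1604∠-89.9° Ω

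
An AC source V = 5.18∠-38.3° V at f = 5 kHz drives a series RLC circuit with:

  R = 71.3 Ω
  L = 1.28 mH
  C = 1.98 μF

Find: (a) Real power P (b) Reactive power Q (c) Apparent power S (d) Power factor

Step 1 — Angular frequency: ω = 2π·f = 2π·5000 = 3.142e+04 rad/s.
Step 2 — Component impedances:
  R: Z = R = 71.3 Ω
  L: Z = jωL = j·3.142e+04·0.00128 = 0 + j40.21 Ω
  C: Z = 1/(jωC) = -j/(ω·C) = 0 - j16.08 Ω
Step 3 — Series combination: Z_total = R + L + C = 71.3 + j24.14 Ω = 75.27∠18.7° Ω.
Step 4 — Source phasor: V = 5.18∠-38.3° V = 4.065 - j3.21 V.
Step 5 — Current: I = V / Z = 0.03748 - j0.05771 A = 0.06881∠-57.0° A.
Step 6 — Complex power: S = V·I* = 0.3376 + j0.1143 VA.
Step 7 — Real power: P = Re(S) = 0.3376 W.
Step 8 — Reactive power: Q = Im(S) = 0.1143 VAR.
Step 9 — Apparent power: |S| = 0.3565 VA.
Step 10 — Power factor: PF = P/|S| = 0.9472 (lagging).

(a) P = 0.3376 W  (b) Q = 0.1143 VAR  (c) S = 0.3565 VA  (d) PF = 0.9472 (lagging)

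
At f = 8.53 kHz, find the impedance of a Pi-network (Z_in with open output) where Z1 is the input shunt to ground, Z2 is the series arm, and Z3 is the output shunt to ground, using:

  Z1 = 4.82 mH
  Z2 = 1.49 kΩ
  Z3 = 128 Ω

Step 1 — Angular frequency: ω = 2π·f = 2π·8530 = 5.36e+04 rad/s.
Step 2 — Component impedances:
  Z1: Z = jωL = j·5.36e+04·0.00482 = 0 + j258.3 Ω
  Z2: Z = R = 1490 Ω
  Z3: Z = R = 128 Ω
Step 3 — With open output, the series arm Z2 and the output shunt Z3 appear in series to ground: Z2 + Z3 = 1618 Ω.
Step 4 — Parallel with input shunt Z1: Z_in = Z1 || (Z2 + Z3) = 40.22 + j251.9 Ω = 255.1∠80.9° Ω.

Z = 40.22 + j251.9 Ω = 255.1∠80.9° Ω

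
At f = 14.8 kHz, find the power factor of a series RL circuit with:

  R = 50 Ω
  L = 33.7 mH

Step 1 — Angular frequency: ω = 2π·f = 2π·1.48e+04 = 9.299e+04 rad/s.
Step 2 — Component impedances:
  R: Z = R = 50 Ω
  L: Z = jωL = j·9.299e+04·0.0337 = 0 + j3134 Ω
Step 3 — Series combination: Z_total = R + L = 50 + j3134 Ω = 3134∠89.1° Ω.
Step 4 — Power factor: PF = cos(φ) = Re(Z)/|Z| = 50/3134 = 0.01595.
Step 5 — Type: Im(Z) = 3134 ⇒ lagging (phase φ = 89.1°).

PF = 0.01595 (lagging, φ = 89.1°)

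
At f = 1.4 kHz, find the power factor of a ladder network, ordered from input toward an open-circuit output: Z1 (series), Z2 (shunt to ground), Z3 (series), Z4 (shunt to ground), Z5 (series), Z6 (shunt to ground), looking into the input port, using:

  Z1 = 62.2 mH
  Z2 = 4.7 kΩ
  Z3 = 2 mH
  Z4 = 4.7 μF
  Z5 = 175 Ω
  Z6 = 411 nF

Step 1 — Angular frequency: ω = 2π·f = 2π·1400 = 8796 rad/s.
Step 2 — Component impedances:
  Z1: Z = jωL = j·8796·0.0622 = 0 + j547.1 Ω
  Z2: Z = R = 4700 Ω
  Z3: Z = jωL = j·8796·0.002 = 0 + j17.59 Ω
  Z4: Z = 1/(jωC) = -j/(ω·C) = 0 - j24.19 Ω
  Z5: Z = R = 175 Ω
  Z6: Z = 1/(jωC) = -j/(ω·C) = 0 - j276.6 Ω
Step 3 — Ladder network (open output): work backward from the far end, alternating series and parallel combinations. Z_in = 0.8509 + j542 Ω = 542∠89.9° Ω.
Step 4 — Power factor: PF = cos(φ) = Re(Z)/|Z| = 0.8509/542 = 0.00157.
Step 5 — Type: Im(Z) = 542 ⇒ lagging (phase φ = 89.9°).

PF = 0.00157 (lagging, φ = 89.9°)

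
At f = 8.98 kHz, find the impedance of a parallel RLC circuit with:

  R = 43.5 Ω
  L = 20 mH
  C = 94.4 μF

Step 1 — Angular frequency: ω = 2π·f = 2π·8980 = 5.642e+04 rad/s.
Step 2 — Component impedances:
  R: Z = R = 43.5 Ω
  L: Z = jωL = j·5.642e+04·0.02 = 0 + j1128 Ω
  C: Z = 1/(jωC) = -j/(ω·C) = 0 - j0.1877 Ω
Step 3 — Parallel combination: 1/Z_total = 1/R + 1/L + 1/C; Z_total = 0.0008106 - j0.1878 Ω = 0.1878∠-89.8° Ω.

Z = 0.0008106 - j0.1878 Ω = 0.1878∠-89.8° Ω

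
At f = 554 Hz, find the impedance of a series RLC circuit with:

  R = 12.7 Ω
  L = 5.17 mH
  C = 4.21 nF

Step 1 — Angular frequency: ω = 2π·f = 2π·554 = 3481 rad/s.
Step 2 — Component impedances:
  R: Z = R = 12.7 Ω
  L: Z = jωL = j·3481·0.00517 = 0 + j18 Ω
  C: Z = 1/(jωC) = -j/(ω·C) = 0 - j6.824e+04 Ω
Step 3 — Series combination: Z_total = R + L + C = 12.7 - j6.822e+04 Ω = 6.822e+04∠-90.0° Ω.

Z = 12.7 - j6.822e+04 Ω = 6.822e+04∠-90.0° Ω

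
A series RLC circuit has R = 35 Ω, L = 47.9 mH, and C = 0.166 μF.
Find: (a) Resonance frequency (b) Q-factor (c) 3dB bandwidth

Step 1 — Resonance condition Im(Z)=0 gives ω₀ = 1/√(LC).
Step 2 — ω₀ = 1/√(0.0479·1.66e-07) = 1.121e+04 rad/s.
Step 3 — f₀ = ω₀/(2π) = 1785 Hz.
Step 4 — Series Q: Q = ω₀L/R = 1.121e+04·0.0479/35 = 15.35.
Step 5 — 3dB bandwidth: Δω = ω₀/Q = 730.7 rad/s; BW = Δω/(2π) = 116.3 Hz.

(a) f₀ = 1785 Hz  (b) Q = 15.35  (c) BW = 116.3 Hz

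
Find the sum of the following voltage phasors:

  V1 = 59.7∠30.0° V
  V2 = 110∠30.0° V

Step 1 — Convert each phasor to rectangular form:
  V1 = 59.7·(cos(30.0°) + j·sin(30.0°)) = 51.7 + j29.85 V
  V2 = 110·(cos(30.0°) + j·sin(30.0°)) = 95.26 + j55 V
Step 2 — Sum components: V_total = 147 + j84.85 V.
Step 3 — Convert to polar: |V_total| = 169.7 V, ∠V_total = 30.0°.

V_total = 169.7∠30.0° V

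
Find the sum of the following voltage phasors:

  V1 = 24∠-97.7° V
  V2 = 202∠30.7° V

Step 1 — Convert each phasor to rectangular form:
  V1 = 24·(cos(-97.7°) + j·sin(-97.7°)) = -3.216 - j23.78 V
  V2 = 202·(cos(30.7°) + j·sin(30.7°)) = 173.7 + j103.1 V
Step 2 — Sum components: V_total = 170.5 + j79.35 V.
Step 3 — Convert to polar: |V_total| = 188 V, ∠V_total = 25.0°.

V_total = 188∠25.0° V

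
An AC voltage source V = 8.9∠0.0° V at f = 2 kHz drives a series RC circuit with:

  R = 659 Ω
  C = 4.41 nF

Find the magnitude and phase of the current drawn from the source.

Step 1 — Angular frequency: ω = 2π·f = 2π·2000 = 1.257e+04 rad/s.
Step 2 — Component impedances:
  R: Z = R = 659 Ω
  C: Z = 1/(jωC) = -j/(ω·C) = 0 - j1.804e+04 Ω
Step 3 — Series combination: Z_total = R + C = 659 - j1.804e+04 Ω = 1.806e+04∠-87.9° Ω.
Step 4 — Source phasor: V = 8.9∠0.0° V = 8.9 V.
Step 5 — Ohm's law: I = V / Z_total = (8.9) / (659 - j1.804e+04) = 1.799e-05 + j0.0004926 A.
Step 6 — Convert to polar: |I| = 0.0004929 A, ∠I = 87.9°.

I = 0.0004929∠87.9° A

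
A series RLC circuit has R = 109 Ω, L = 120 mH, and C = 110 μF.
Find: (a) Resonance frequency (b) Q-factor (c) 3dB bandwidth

Step 1 — Resonance: ω₀ = 1/√(LC) = 1/√(0.12·0.00011) = 275.2 rad/s.
Step 2 — f₀ = ω₀/(2π) = 43.81 Hz.
Step 3 — Series Q: Q = ω₀L/R = 275.2·0.12/109 = 0.303.
Step 4 — Bandwidth: Δω = ω₀/Q = 908.3 rad/s; BW = Δω/(2π) = 144.6 Hz.

(a) f₀ = 43.81 Hz  (b) Q = 0.303  (c) BW = 144.6 Hz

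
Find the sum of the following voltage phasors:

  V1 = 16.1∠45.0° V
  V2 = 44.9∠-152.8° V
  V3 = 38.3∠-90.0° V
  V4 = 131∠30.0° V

Step 1 — Convert each phasor to rectangular form:
  V1 = 16.1·(cos(45.0°) + j·sin(45.0°)) = 11.38 + j11.38 V
  V2 = 44.9·(cos(-152.8°) + j·sin(-152.8°)) = -39.93 - j20.52 V
  V3 = 38.3·(cos(-90.0°) + j·sin(-90.0°)) = 0 - j38.3 V
  V4 = 131·(cos(30.0°) + j·sin(30.0°)) = 113.4 + j65.5 V
Step 2 — Sum components: V_total = 84.9 + j18.06 V.
Step 3 — Convert to polar: |V_total| = 86.8 V, ∠V_total = 12.0°.

V_total = 86.8∠12.0° V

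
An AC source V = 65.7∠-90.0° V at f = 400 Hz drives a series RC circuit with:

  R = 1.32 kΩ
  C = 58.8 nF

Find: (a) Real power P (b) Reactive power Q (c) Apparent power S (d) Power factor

Step 1 — Angular frequency: ω = 2π·f = 2π·400 = 2513 rad/s.
Step 2 — Component impedances:
  R: Z = R = 1320 Ω
  C: Z = 1/(jωC) = -j/(ω·C) = 0 - j6767 Ω
Step 3 — Series combination: Z_total = R + C = 1320 - j6767 Ω = 6894∠-79.0° Ω.
Step 4 — Source phasor: V = 65.7∠-90.0° V = 0 - j65.7 V.
Step 5 — Current: I = V / Z = 0.009353 - j0.001825 A = 0.00953∠-11.0° A.
Step 6 — Complex power: S = V·I* = 0.1199 - j0.6145 VA.
Step 7 — Real power: P = Re(S) = 0.1199 W.
Step 8 — Reactive power: Q = Im(S) = -0.6145 VAR.
Step 9 — Apparent power: |S| = 0.6261 VA.
Step 10 — Power factor: PF = P/|S| = 0.1915 (leading).

(a) P = 0.1199 W  (b) Q = -0.6145 VAR  (c) S = 0.6261 VA  (d) PF = 0.1915 (leading)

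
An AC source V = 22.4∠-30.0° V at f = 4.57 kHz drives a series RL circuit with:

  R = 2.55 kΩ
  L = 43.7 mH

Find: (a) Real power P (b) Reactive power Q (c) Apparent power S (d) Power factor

Step 1 — Angular frequency: ω = 2π·f = 2π·4570 = 2.871e+04 rad/s.
Step 2 — Component impedances:
  R: Z = R = 2550 Ω
  L: Z = jωL = j·2.871e+04·0.0437 = 0 + j1255 Ω
Step 3 — Series combination: Z_total = R + L = 2550 + j1255 Ω = 2842∠26.2° Ω.
Step 4 — Source phasor: V = 22.4∠-30.0° V = 19.4 - j11.2 V.
Step 5 — Current: I = V / Z = 0.004384 - j0.00655 A = 0.007882∠-56.2° A.
Step 6 — Complex power: S = V·I* = 0.1584 + j0.07795 VA.
Step 7 — Real power: P = Re(S) = 0.1584 W.
Step 8 — Reactive power: Q = Im(S) = 0.07795 VAR.
Step 9 — Apparent power: |S| = 0.1766 VA.
Step 10 — Power factor: PF = P/|S| = 0.8973 (lagging).

(a) P = 0.1584 W  (b) Q = 0.07795 VAR  (c) S = 0.1766 VA  (d) PF = 0.8973 (lagging)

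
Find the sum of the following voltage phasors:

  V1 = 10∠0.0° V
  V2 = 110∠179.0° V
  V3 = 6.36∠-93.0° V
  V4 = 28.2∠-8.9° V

Step 1 — Convert each phasor to rectangular form:
  V1 = 10·(cos(0.0°) + j·sin(0.0°)) = 10 V
  V2 = 110·(cos(179.0°) + j·sin(179.0°)) = -110 + j1.92 V
  V3 = 6.36·(cos(-93.0°) + j·sin(-93.0°)) = -0.3329 - j6.351 V
  V4 = 28.2·(cos(-8.9°) + j·sin(-8.9°)) = 27.86 - j4.363 V
Step 2 — Sum components: V_total = -72.46 - j8.794 V.
Step 3 — Convert to polar: |V_total| = 72.99 V, ∠V_total = -173.1°.

V_total = 72.99∠-173.1° V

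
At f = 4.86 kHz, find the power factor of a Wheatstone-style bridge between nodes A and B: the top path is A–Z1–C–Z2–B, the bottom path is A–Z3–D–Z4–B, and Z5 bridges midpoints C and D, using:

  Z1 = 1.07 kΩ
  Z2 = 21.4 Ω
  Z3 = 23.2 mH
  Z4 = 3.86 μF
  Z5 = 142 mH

Step 1 — Angular frequency: ω = 2π·f = 2π·4860 = 3.054e+04 rad/s.
Step 2 — Component impedances:
  Z1: Z = R = 1070 Ω
  Z2: Z = R = 21.4 Ω
  Z3: Z = jωL = j·3.054e+04·0.0232 = 0 + j708.4 Ω
  Z4: Z = 1/(jωC) = -j/(ω·C) = 0 - j8.484 Ω
  Z5: Z = jωL = j·3.054e+04·0.142 = 0 + j4336 Ω
Step 3 — Bridge requires nodal analysis (the Z5 bridge couples midpoints C and D, so the two paths cannot be reduced to a simple series/parallel combination). Setting node B to ground and injecting 1 A at node A, the 3-node admittance system at A, C, D solves to V_A = Z_AB = 318 + j495.9 Ω = 589.1∠57.3° Ω.
Step 4 — Power factor: PF = cos(φ) = Re(Z)/|Z| = 318/589.1 = 0.5398.
Step 5 — Type: Im(Z) = 495.9 ⇒ lagging (phase φ = 57.3°).

PF = 0.5398 (lagging, φ = 57.3°)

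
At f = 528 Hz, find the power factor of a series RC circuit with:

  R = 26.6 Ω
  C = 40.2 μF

Step 1 — Angular frequency: ω = 2π·f = 2π·528 = 3318 rad/s.
Step 2 — Component impedances:
  R: Z = R = 26.6 Ω
  C: Z = 1/(jωC) = -j/(ω·C) = 0 - j7.498 Ω
Step 3 — Series combination: Z_total = R + C = 26.6 - j7.498 Ω = 27.64∠-15.7° Ω.
Step 4 — Power factor: PF = cos(φ) = Re(Z)/|Z| = 26.6/27.637 = 0.9625.
Step 5 — Type: Im(Z) = -7.498 ⇒ leading (phase φ = -15.7°).

PF = 0.9625 (leading, φ = -15.7°)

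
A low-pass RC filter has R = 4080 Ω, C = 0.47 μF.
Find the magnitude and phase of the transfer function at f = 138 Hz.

Step 1 — Angular frequency: ω = 2π·138 = 867.1 rad/s.
Step 2 — Transfer function: H(jω) = 1/(1 + jωRC).
Step 3 — Denominator: 1 + jωRC = 1 + j·867.1·4080·4.7e-07 = 1 + j1.663.
Step 4 — H = 0.2656 - j0.4417.
Step 5 — Magnitude: |H| = 0.5154 (-5.8 dB); phase: φ = -59.0°.

|H| = 0.5154 (-5.8 dB), φ = -59.0°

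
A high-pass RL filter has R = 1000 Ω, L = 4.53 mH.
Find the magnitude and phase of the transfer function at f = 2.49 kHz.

Step 1 — Angular frequency: ω = 2π·2490 = 1.565e+04 rad/s.
Step 2 — Transfer function: H(jω) = jωL/(R + jωL).
Step 3 — Numerator jωL = j·70.87; denominator R + jωL = 1000 + j70.87.
Step 4 — H = 0.004998 + j0.07052.
Step 5 — Magnitude: |H| = 0.0707 (-23.0 dB); phase: φ = 85.9°.

|H| = 0.0707 (-23.0 dB), φ = 85.9°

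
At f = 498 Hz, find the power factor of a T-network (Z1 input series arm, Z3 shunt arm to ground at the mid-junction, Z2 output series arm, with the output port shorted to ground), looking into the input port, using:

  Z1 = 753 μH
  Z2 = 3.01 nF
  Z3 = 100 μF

Step 1 — Angular frequency: ω = 2π·f = 2π·498 = 3129 rad/s.
Step 2 — Component impedances:
  Z1: Z = jωL = j·3129·0.000753 = 0 + j2.356 Ω
  Z2: Z = 1/(jωC) = -j/(ω·C) = 0 - j1.062e+05 Ω
  Z3: Z = 1/(jωC) = -j/(ω·C) = 0 - j3.196 Ω
Step 3 — With the output port shorted to ground, the output series arm Z2 runs from the junction to ground; the shunt arm Z3 also runs from the junction to ground. They appear in parallel: Z3 || Z2 = 0 - j3.196 Ω.
Step 4 — Series with input arm Z1: Z_in = Z1 + (Z3 || Z2) = 0 - j0.8396 Ω = 0.8396∠-90.0° Ω.
Step 5 — Power factor: PF = cos(φ) = Re(Z)/|Z| = 0/0.8396 = 0.
Step 6 — Type: Im(Z) = -0.8396 ⇒ leading (phase φ = -90.0°).

PF = 0 (leading, φ = -90.0°)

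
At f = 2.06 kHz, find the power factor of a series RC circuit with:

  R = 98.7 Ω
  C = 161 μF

Step 1 — Angular frequency: ω = 2π·f = 2π·2060 = 1.294e+04 rad/s.
Step 2 — Component impedances:
  R: Z = R = 98.7 Ω
  C: Z = 1/(jωC) = -j/(ω·C) = 0 - j0.4799 Ω
Step 3 — Series combination: Z_total = R + C = 98.7 - j0.4799 Ω = 98.7∠-0.3° Ω.
Step 4 — Power factor: PF = cos(φ) = Re(Z)/|Z| = 98.7/98.7 = 1.
Step 5 — Type: Im(Z) = -0.4799 ⇒ leading (phase φ = -0.3°).

PF = 1 (leading, φ = -0.3°)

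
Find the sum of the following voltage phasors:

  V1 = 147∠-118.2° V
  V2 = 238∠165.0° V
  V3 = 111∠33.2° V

Step 1 — Convert each phasor to rectangular form:
  V1 = 147·(cos(-118.2°) + j·sin(-118.2°)) = -69.46 - j129.6 V
  V2 = 238·(cos(165.0°) + j·sin(165.0°)) = -229.9 + j61.6 V
  V3 = 111·(cos(33.2°) + j·sin(33.2°)) = 92.88 + j60.78 V
Step 2 — Sum components: V_total = -206.5 - j7.173 V.
Step 3 — Convert to polar: |V_total| = 206.6 V, ∠V_total = -178.0°.

V_total = 206.6∠-178.0° V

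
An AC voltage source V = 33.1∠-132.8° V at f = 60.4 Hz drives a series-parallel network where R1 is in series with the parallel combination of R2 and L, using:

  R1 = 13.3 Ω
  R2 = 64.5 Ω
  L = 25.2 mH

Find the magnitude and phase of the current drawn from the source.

Step 1 — Angular frequency: ω = 2π·f = 2π·60.4 = 379.5 rad/s.
Step 2 — Component impedances:
  R1: Z = R = 13.3 Ω
  R2: Z = R = 64.5 Ω
  L: Z = jωL = j·379.5·0.0252 = 0 + j9.564 Ω
Step 3 — Parallel branch: R2 || L = 1/(1/R2 + 1/L) = 1.387 + j9.358 Ω.
Step 4 — Series with R1: Z_total = R1 + (R2 || L) = 14.69 + j9.358 Ω = 17.42∠32.5° Ω.
Step 5 — Source phasor: V = 33.1∠-132.8° V = -22.49 - j24.29 V.
Step 6 — Ohm's law: I = V / Z_total = (-22.49 - j24.29) / (14.69 + j9.358) = -1.838 - j0.4822 A.
Step 7 — Convert to polar: |I| = 1.901 A, ∠I = -165.3°.

I = 1.901∠-165.3° A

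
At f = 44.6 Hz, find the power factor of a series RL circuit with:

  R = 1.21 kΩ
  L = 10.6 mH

Step 1 — Angular frequency: ω = 2π·f = 2π·44.6 = 280.2 rad/s.
Step 2 — Component impedances:
  R: Z = R = 1210 Ω
  L: Z = jωL = j·280.2·0.0106 = 0 + j2.97 Ω
Step 3 — Series combination: Z_total = R + L = 1210 + j2.97 Ω = 1210∠0.1° Ω.
Step 4 — Power factor: PF = cos(φ) = Re(Z)/|Z| = 1210/1210 = 1.
Step 5 — Type: Im(Z) = 2.97 ⇒ lagging (phase φ = 0.1°).

PF = 1 (lagging, φ = 0.1°)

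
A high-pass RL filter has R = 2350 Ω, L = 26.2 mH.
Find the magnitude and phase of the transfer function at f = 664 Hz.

Step 1 — Angular frequency: ω = 2π·664 = 4172 rad/s.
Step 2 — Transfer function: H(jω) = jωL/(R + jωL).
Step 3 — Numerator jωL = j·109.3; denominator R + jωL = 2350 + j109.3.
Step 4 — H = 0.002159 + j0.04641.
Step 5 — Magnitude: |H| = 0.04646 (-26.7 dB); phase: φ = 87.3°.

|H| = 0.04646 (-26.7 dB), φ = 87.3°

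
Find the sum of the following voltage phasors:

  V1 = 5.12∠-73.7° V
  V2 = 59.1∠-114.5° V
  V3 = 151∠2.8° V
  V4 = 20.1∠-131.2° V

Step 1 — Convert each phasor to rectangular form:
  V1 = 5.12·(cos(-73.7°) + j·sin(-73.7°)) = 1.437 - j4.914 V
  V2 = 59.1·(cos(-114.5°) + j·sin(-114.5°)) = -24.51 - j53.78 V
  V3 = 151·(cos(2.8°) + j·sin(2.8°)) = 150.8 + j7.376 V
  V4 = 20.1·(cos(-131.2°) + j·sin(-131.2°)) = -13.24 - j15.12 V
Step 2 — Sum components: V_total = 114.5 - j66.44 V.
Step 3 — Convert to polar: |V_total| = 132.4 V, ∠V_total = -30.1°.

V_total = 132.4∠-30.1° V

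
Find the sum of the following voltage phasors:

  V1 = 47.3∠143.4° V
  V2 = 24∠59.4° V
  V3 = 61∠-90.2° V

Step 1 — Convert each phasor to rectangular form:
  V1 = 47.3·(cos(143.4°) + j·sin(143.4°)) = -37.97 + j28.2 V
  V2 = 24·(cos(59.4°) + j·sin(59.4°)) = 12.22 + j20.66 V
  V3 = 61·(cos(-90.2°) + j·sin(-90.2°)) = -0.2129 - j61 V
Step 2 — Sum components: V_total = -25.97 - j12.14 V.
Step 3 — Convert to polar: |V_total| = 28.67 V, ∠V_total = -154.9°.

V_total = 28.67∠-154.9° V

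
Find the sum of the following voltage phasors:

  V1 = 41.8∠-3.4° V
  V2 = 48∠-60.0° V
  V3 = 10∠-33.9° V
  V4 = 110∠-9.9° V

Step 1 — Convert each phasor to rectangular form:
  V1 = 41.8·(cos(-3.4°) + j·sin(-3.4°)) = 41.73 - j2.479 V
  V2 = 48·(cos(-60.0°) + j·sin(-60.0°)) = 24 - j41.57 V
  V3 = 10·(cos(-33.9°) + j·sin(-33.9°)) = 8.3 - j5.577 V
  V4 = 110·(cos(-9.9°) + j·sin(-9.9°)) = 108.4 - j18.91 V
Step 2 — Sum components: V_total = 182.4 - j68.54 V.
Step 3 — Convert to polar: |V_total| = 194.8 V, ∠V_total = -20.6°.

V_total = 194.8∠-20.6° V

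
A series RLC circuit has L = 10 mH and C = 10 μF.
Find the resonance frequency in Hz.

Step 1 — Resonance condition Im(Z)=0 gives ω₀ = 1/√(LC).
Step 2 — ω₀ = 1/√(0.01·1e-05) = 3162 rad/s.
Step 3 — f₀ = ω₀/(2π) = 503.3 Hz.

f₀ = 503.3 Hz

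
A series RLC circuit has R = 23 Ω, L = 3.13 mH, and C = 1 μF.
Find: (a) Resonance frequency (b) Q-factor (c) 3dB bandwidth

Step 1 — Resonance condition Im(Z)=0 gives ω₀ = 1/√(LC).
Step 2 — ω₀ = 1/√(0.00313·1e-06) = 1.787e+04 rad/s.
Step 3 — f₀ = ω₀/(2π) = 2845 Hz.
Step 4 — Series Q: Q = ω₀L/R = 1.787e+04·0.00313/23 = 2.432.
Step 5 — 3dB bandwidth: Δω = ω₀/Q = 7348 rad/s; BW = Δω/(2π) = 1170 Hz.

(a) f₀ = 2845 Hz  (b) Q = 2.432  (c) BW = 1170 Hz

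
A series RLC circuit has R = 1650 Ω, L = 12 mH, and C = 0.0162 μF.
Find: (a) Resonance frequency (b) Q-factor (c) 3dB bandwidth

Step 1 — Resonance condition Im(Z)=0 gives ω₀ = 1/√(LC).
Step 2 — ω₀ = 1/√(0.012·1.62e-08) = 7.172e+04 rad/s.
Step 3 — f₀ = ω₀/(2π) = 1.141e+04 Hz.
Step 4 — Series Q: Q = ω₀L/R = 7.172e+04·0.012/1650 = 0.5216.
Step 5 — 3dB bandwidth: Δω = ω₀/Q = 1.375e+05 rad/s; BW = Δω/(2π) = 2.188e+04 Hz.

(a) f₀ = 1.141e+04 Hz  (b) Q = 0.5216  (c) BW = 2.188e+04 Hz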